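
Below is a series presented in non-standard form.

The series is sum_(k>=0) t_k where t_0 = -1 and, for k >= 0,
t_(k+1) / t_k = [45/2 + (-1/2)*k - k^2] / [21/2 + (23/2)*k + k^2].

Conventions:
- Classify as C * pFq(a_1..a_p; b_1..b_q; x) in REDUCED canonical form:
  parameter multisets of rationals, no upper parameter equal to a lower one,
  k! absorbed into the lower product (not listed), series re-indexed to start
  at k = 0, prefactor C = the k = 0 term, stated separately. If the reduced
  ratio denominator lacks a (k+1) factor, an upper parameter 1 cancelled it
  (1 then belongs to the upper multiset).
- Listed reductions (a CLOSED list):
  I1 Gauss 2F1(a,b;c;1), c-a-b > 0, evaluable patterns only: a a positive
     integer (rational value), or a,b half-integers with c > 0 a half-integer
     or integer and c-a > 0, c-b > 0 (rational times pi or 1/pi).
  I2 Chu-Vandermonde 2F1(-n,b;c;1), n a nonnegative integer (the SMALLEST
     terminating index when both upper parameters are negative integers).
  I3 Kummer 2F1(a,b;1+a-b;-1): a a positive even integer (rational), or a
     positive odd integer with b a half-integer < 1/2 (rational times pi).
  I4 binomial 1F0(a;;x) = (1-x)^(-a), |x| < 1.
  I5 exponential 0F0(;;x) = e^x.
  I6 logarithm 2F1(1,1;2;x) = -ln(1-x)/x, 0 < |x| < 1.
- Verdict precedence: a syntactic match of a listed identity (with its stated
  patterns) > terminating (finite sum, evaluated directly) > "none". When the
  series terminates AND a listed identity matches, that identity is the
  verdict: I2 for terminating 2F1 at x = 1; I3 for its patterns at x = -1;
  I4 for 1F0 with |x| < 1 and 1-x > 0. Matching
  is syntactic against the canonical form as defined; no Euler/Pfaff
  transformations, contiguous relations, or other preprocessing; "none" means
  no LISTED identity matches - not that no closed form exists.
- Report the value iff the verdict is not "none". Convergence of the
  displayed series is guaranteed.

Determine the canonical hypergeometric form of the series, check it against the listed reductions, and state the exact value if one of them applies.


Key observation: x = (-1) and factor the ratio over Q (prefactor -1): negated roots = parameters.
Step ratio: r(k) = (-1) * (k-9/2) (k+5) / [(k+21/2) (k+1)] ; factor over Q: parameters, x = (-1), and C = -1.

This is -1 * 2F1(-9/2, 5; 21/2; -1) in reduced canonical form. Verdict (x = -1): Kummer's theorem (I3) applies (x = -1; c = 21/2 equals 1+a-b for upper {-9/2, 5}: listed pattern). Exact value: (-2078505/1048576) * pi.


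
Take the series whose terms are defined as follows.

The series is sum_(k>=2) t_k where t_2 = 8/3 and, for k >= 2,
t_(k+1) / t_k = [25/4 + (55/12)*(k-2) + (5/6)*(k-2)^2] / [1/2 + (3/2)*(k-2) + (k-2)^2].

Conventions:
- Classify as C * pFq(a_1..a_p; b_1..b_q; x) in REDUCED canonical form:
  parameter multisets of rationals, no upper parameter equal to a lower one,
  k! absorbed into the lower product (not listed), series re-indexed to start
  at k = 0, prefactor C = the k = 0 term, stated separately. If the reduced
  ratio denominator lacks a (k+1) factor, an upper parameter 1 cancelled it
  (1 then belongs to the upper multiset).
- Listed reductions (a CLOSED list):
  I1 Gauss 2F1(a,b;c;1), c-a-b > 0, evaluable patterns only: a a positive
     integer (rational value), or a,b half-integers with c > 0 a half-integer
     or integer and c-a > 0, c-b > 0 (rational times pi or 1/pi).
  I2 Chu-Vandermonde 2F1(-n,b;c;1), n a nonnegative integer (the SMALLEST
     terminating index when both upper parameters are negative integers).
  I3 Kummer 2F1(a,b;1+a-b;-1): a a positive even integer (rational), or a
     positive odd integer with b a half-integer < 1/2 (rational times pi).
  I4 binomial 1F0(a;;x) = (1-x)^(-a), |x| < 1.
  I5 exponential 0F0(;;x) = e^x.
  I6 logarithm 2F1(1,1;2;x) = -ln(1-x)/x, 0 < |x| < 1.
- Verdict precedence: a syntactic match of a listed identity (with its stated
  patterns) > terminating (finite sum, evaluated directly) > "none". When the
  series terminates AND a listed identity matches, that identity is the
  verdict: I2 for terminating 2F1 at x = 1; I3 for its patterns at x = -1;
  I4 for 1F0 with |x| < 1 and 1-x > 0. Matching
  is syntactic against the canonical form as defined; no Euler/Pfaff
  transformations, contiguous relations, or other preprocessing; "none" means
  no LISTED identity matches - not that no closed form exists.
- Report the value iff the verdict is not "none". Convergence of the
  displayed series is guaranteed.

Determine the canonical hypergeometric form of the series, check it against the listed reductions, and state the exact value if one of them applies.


At argument 5/6: a 2F1 with upper {5/2, 3}, lower {1/2}, scaled by C = 8/3. Verdict: none. A 2F1 with upper {5/2, 3} fits none of I1-I6 at x = 5/6; the sum runs forever.

Key observation: t_0 being 8/3, the expanded ratio factors over Q; C = 8/3, x = 5/6, roots give parameters.
Consecutive-term ratio: r(k) = (5/6) * (k+5/2) (k+3) / [(k+1/2) (k+1)] - poly over poly, x = (5/6) from leading terms; C = 8/3 at k = 0.


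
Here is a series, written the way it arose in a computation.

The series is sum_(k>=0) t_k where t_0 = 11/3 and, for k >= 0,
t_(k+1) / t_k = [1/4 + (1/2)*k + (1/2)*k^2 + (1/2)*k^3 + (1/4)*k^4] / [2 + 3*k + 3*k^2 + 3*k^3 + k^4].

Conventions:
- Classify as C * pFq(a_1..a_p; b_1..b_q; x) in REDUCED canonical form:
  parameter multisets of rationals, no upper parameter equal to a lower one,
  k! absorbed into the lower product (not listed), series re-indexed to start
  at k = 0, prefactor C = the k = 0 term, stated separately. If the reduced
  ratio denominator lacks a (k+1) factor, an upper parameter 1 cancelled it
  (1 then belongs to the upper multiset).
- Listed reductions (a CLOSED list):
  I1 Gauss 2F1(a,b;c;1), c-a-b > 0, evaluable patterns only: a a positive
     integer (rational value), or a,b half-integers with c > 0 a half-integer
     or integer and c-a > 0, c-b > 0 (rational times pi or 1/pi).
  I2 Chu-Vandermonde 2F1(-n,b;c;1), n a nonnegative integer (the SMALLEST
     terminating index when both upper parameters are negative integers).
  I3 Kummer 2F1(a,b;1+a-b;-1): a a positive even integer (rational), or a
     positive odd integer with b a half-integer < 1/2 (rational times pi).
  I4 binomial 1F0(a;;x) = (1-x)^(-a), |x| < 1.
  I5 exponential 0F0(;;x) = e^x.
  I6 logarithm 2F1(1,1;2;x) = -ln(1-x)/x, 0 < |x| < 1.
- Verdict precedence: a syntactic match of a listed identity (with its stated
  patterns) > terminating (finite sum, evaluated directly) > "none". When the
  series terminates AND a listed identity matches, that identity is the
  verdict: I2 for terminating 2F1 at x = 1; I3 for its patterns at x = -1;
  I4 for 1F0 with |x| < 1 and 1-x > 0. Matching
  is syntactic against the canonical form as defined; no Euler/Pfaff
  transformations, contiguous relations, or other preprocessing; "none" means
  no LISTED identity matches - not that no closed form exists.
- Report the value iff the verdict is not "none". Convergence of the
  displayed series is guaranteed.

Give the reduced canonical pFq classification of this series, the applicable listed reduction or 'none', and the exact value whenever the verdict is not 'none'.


With C = 11/3: the canonical form is 2F1(1, 1; 2; 1/4). Verdict: the logarithmic series (I6) fires (the logarithm: parameters (1,1;2), x = 1/4). Value: (-44/3) * ln(3/4).

The tell: from the first term 11/3: roots of the ratio polynomials (C = 11/3) are the negated parameters.
Consecutive-term ratio: r(k) = (1/4) * (k+1) (k+1) / [(k+2) (k+1)] ; factor over Q: parameters, x = (1/4), and C = 11/3.


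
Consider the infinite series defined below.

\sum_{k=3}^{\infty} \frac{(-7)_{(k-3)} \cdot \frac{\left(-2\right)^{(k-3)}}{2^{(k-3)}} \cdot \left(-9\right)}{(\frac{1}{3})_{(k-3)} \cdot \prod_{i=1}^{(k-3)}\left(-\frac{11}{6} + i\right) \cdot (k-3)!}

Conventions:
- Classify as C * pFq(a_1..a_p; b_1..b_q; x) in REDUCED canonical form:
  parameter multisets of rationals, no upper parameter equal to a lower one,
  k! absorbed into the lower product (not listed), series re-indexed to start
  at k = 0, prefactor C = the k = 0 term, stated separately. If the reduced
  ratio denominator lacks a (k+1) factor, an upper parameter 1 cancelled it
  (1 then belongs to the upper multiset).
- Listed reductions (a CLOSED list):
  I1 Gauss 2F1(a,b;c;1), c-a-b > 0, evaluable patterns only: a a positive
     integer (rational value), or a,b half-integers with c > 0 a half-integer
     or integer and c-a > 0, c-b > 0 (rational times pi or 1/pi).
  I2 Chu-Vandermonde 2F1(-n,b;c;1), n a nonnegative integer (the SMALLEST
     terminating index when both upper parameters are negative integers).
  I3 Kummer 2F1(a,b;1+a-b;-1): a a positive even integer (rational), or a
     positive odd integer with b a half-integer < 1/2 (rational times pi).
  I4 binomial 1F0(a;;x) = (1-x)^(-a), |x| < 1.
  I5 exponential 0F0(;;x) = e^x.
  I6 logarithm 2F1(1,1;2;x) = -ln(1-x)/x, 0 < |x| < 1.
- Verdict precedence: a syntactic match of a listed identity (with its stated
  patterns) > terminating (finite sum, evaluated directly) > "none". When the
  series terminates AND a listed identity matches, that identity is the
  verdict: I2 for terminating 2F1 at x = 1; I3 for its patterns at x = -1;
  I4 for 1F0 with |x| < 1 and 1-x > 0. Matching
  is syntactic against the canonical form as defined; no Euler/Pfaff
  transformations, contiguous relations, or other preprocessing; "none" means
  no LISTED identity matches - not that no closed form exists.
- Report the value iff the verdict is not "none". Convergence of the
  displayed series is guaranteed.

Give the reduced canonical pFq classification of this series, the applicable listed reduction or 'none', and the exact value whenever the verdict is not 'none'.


Canonical form: C = -9 times 1F2 with upper {-7}, lower {-\frac{5}{6}, \frac{1}{3}}, x = -1. Verdict: terminating - no listed pattern fits, but -7 in the upper list cuts the series at k = 7; direct evaluation. Its exact value is \frac{628465216201929}{115840838750}.

Structural cue: t_0 being -9, the lower running product (prefactor -9) is a rising factorial.
Step ratio: r(k) = -1 * (k-7) / [(k-\frac{5}{6}) (k+\frac{1}{3}) (k+1)] ; factor over Q: parameters, x = -1, and C = -9.


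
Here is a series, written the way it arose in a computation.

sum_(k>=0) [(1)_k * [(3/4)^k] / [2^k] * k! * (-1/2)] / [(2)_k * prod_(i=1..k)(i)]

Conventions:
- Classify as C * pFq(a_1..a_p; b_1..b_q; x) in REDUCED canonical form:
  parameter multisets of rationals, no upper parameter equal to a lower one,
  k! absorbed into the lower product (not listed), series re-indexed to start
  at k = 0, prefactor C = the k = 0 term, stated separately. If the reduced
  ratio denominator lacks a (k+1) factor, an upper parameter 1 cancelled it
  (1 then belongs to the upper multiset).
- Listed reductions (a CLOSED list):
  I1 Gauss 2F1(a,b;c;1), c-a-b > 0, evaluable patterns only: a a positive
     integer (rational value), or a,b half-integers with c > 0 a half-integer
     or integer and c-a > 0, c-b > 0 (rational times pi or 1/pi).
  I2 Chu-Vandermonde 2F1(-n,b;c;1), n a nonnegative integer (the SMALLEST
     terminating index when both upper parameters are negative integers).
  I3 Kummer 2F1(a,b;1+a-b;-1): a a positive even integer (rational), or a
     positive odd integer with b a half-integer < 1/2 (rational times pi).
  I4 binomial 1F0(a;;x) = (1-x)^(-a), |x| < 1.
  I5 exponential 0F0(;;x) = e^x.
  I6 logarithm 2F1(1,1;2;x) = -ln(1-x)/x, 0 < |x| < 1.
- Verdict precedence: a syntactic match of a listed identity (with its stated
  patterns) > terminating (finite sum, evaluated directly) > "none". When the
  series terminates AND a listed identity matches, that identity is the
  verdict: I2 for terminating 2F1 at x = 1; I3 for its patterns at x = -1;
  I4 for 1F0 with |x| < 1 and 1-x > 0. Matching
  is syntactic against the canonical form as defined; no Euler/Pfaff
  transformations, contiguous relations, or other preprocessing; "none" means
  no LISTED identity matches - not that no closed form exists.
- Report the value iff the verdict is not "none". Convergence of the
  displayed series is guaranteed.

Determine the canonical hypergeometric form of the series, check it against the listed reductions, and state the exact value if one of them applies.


Structural cue: with t_0 = -1/2, the two k-th powers (C = -1/2) combine into one argument.
Consecutive-term ratio: r(k) = (3/8) * (k+1) (k+1) / [(k+2) (k+1)] - rational in k, leading ratio (3/8); with t_0 = -1/2, classification follows.

Classification (C = -1/2): 2F1 with upper {1, 1}, lower {2}, argument x = 3/8. Verdict at x = 3/8: the logarithmic series (I6) matches (the logarithm: parameters (1,1;2), x = 3/8). Value: (4/3) * ln(5/8).


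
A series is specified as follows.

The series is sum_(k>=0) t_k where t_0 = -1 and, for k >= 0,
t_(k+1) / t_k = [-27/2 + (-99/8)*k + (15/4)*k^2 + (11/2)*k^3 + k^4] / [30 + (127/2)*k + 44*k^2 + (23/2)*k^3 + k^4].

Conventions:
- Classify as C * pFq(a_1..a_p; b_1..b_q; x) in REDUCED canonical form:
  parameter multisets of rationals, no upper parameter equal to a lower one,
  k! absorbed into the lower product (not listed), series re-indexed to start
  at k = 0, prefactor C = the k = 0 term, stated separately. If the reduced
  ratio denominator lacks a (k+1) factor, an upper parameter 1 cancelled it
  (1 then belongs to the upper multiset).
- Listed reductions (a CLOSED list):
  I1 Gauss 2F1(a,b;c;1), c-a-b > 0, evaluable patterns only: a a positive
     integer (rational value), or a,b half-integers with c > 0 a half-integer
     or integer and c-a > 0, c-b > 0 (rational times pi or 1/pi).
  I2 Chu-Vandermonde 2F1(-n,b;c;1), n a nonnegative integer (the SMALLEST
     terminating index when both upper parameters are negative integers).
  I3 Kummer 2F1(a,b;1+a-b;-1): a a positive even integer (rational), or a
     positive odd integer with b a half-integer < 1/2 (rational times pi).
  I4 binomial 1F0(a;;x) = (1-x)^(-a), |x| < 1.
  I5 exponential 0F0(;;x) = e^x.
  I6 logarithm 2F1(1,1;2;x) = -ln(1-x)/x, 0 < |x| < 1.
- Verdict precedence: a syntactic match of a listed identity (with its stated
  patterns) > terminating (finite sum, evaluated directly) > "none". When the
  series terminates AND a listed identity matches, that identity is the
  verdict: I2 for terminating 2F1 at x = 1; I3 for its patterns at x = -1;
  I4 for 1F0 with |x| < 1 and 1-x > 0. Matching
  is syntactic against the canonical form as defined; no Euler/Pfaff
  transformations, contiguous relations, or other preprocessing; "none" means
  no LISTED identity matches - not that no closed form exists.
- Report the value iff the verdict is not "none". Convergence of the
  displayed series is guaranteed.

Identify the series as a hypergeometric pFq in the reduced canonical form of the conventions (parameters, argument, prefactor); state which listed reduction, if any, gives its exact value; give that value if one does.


With C = -1: the canonical form is 2F1(-3/2, 3/2; 5; 1). Verdict: Gauss (I1, half-integer pattern) matches (x = 1; upper {-3/2, 3/2} half-integers, c = 5 in the evaluable pattern). Value: (-32768/17325) / pi.

Key step: from the first term -1: the expanded ratio factors over Q; prefactor -1, roots give parameters.
Step ratio: r(k) = 1 * (k-3/2) (k+3/2) / [(k+5) (k+1)] - rational in k. x = 1; t_0 = -1; negate the roots.


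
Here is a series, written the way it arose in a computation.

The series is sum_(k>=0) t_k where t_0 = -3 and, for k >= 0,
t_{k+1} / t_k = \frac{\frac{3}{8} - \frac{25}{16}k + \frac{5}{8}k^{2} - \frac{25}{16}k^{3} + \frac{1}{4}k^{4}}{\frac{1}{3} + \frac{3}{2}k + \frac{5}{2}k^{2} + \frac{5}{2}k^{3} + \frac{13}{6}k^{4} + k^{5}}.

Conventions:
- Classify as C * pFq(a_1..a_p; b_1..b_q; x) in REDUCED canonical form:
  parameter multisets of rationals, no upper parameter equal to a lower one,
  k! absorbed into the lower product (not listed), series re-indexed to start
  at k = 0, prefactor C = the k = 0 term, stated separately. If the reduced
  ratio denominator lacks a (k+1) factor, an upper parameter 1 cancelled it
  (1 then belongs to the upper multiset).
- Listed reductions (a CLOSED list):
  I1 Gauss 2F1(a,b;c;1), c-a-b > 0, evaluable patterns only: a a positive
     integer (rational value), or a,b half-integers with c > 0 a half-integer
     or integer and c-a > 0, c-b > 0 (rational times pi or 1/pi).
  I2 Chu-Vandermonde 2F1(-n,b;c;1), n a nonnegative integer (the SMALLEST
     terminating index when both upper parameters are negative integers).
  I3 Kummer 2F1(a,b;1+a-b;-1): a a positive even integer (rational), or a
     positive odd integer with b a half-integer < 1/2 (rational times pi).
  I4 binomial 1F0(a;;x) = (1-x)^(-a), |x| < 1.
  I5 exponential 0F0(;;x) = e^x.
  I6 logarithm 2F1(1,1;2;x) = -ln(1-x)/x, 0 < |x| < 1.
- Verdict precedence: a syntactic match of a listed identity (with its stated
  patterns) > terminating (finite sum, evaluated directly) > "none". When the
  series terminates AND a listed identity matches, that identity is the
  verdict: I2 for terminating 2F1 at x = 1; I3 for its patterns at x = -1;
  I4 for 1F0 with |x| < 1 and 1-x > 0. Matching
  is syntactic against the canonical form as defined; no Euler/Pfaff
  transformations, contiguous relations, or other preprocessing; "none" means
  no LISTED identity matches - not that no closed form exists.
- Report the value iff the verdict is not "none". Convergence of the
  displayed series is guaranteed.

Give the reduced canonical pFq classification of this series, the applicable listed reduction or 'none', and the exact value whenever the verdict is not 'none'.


The tell: t_0 being -3, the ratio is unreduced: k^2 + 1 divides both sides (C = -3, x = 1/4).
Adjacent-term ratio: r(k) = \frac{1}{4} * (k-6) (k-\frac{1}{4}) / [(k+\frac{1}{2}) (k+\frac{2}{3}) (k+1)] - poly over poly, x = \frac{1}{4} from leading terms; C = -3 at k = 0.

With C = -3: the canonical form is 2F2(-6, -\frac{1}{4}; \frac{1}{2}, \frac{2}{3}; \frac{1}{4}). Verdict: terminating - upper -6 stops the sum at k = 6; the 7 terms are added exactly. Its exact value is -\frac{318185928597}{54903439360}.


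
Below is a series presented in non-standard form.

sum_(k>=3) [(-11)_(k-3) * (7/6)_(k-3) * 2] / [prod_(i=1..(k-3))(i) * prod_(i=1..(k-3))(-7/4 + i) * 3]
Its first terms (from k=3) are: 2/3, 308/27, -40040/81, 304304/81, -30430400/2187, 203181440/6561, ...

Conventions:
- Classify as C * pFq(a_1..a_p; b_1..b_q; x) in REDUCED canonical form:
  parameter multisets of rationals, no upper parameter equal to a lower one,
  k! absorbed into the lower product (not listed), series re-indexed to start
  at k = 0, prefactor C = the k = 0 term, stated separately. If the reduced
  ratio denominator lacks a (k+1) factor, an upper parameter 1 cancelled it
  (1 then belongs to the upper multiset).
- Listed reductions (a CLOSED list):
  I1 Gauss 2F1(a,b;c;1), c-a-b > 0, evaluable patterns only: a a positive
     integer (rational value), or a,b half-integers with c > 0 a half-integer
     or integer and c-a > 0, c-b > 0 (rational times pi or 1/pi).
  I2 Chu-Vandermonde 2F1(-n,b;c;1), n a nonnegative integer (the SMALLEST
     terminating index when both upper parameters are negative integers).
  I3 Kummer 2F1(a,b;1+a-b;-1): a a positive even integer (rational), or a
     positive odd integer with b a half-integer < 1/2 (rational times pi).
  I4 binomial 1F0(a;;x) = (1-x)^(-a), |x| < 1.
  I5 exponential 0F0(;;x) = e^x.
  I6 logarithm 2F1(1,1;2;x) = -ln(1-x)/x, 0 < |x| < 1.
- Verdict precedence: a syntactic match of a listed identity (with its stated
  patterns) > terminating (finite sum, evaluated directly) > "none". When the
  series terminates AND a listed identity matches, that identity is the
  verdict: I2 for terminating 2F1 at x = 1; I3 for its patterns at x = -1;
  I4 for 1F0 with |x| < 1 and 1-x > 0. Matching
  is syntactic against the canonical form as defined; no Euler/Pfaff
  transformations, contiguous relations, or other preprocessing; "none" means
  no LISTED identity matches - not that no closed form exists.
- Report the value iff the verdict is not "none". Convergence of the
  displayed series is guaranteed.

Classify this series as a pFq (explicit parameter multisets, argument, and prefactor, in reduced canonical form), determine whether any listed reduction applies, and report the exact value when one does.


This is 2/3 * 2F1(-11, 7/6; -3/4; 1) in reduced canonical form. Verdict: Vandermonde's identity (I2) fires (terminating 2F1 at x = 1 with n = 11, b = 7/6, c = -3/4). Its exact value is -139085002/3745064727.

Key step: with t_0 = 2/3, the lower running product (C = 2/3, x = 1) is a rising factorial.
Term ratio: r(k) = 1 * (k-11) (k+7/6) / [(k-3/4) (k+1)] - rational in k, leading ratio 1; with t_0 = 2/3, classification follows.


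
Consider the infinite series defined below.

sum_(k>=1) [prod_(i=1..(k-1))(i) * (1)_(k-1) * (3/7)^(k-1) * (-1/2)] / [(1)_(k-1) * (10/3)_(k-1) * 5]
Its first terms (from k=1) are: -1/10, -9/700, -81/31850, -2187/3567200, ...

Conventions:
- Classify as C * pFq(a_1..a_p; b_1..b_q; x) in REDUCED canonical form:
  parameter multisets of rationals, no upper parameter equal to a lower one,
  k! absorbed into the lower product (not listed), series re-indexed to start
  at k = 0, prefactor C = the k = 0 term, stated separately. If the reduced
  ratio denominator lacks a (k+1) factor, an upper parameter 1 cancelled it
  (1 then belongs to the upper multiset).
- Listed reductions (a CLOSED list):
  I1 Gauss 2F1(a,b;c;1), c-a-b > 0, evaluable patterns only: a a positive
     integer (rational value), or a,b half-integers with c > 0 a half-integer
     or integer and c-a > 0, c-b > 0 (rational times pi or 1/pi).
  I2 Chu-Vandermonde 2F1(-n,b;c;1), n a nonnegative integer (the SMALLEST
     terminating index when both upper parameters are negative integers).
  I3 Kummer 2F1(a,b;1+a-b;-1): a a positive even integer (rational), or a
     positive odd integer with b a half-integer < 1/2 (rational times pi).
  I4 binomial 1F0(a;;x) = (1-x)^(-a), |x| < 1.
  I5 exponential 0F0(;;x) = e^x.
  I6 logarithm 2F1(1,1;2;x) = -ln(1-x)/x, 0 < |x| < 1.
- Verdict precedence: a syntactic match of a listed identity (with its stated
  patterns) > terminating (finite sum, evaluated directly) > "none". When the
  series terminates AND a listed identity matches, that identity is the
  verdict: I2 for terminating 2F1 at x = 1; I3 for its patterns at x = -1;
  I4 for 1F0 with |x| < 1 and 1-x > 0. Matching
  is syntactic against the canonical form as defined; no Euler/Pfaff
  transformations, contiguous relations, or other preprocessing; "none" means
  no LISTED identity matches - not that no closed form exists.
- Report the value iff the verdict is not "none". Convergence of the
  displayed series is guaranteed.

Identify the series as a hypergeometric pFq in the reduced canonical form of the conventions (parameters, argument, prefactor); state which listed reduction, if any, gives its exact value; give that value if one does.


The series (x = 3/7) is 2F1: upper {1, 1}, lower {10/3}, prefactor -1/10. Verdict: no listed reduction: x = 3/7 and upper {1, 1} fail every I1-I6 pattern.

Key step: from the first term -1/10: the constant factors (prefactor -1/10) combine into one prefactor.
Adjacent-term ratio: r(k) = (3/7) * (k+1) (k+1) / [(k+10/3) (k+1)] - rational in k, leading ratio (3/7); with t_0 = -1/10, classification follows.


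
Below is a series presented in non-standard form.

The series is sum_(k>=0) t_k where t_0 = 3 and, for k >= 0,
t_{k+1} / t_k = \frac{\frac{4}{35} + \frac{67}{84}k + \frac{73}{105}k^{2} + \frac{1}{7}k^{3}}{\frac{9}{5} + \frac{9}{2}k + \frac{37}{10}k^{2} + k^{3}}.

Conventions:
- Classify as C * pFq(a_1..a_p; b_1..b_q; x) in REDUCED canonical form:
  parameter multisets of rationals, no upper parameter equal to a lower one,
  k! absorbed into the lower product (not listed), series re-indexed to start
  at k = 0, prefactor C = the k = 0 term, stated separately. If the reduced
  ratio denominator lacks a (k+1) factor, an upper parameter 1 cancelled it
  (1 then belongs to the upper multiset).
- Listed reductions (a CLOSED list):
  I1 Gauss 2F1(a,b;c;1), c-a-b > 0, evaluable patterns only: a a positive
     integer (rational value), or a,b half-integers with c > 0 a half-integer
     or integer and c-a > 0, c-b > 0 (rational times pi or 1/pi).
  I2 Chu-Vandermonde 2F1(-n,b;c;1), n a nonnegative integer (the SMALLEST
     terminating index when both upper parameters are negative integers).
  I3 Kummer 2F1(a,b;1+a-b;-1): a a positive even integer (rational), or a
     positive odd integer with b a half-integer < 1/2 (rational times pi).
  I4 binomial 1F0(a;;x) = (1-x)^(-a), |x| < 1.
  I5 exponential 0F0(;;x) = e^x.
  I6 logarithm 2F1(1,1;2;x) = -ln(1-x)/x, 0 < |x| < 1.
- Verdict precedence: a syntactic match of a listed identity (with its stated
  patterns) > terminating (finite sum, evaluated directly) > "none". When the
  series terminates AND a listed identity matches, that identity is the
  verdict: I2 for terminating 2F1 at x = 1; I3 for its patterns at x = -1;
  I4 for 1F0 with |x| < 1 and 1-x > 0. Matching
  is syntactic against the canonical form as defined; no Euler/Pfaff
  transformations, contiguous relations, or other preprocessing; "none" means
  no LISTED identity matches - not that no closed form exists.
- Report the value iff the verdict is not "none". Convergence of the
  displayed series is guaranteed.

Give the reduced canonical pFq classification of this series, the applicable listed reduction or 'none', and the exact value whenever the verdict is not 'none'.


Canonical form: C = 3 times 2F1 with upper {\frac{1}{6}, \frac{16}{5}}, lower {\frac{6}{5}}, x = \frac{1}{7}. Verdict: no listed reduction: x = \frac{1}{7} and upper {\frac{1}{6}, \frac{16}{5}} fail every I1-I6 pattern.

Key observation: t_0 = 3 here, and the expanded ratio factors over Q; prefactor 3, roots give parameters.
Adjacent-term ratio: r(k) = \frac{1}{7} * (k+\frac{1}{6}) (k+\frac{16}{5}) / [(k+\frac{6}{5}) (k+1)] - rational in k, leading ratio \frac{1}{7}; with t_0 = 3, classification follows.


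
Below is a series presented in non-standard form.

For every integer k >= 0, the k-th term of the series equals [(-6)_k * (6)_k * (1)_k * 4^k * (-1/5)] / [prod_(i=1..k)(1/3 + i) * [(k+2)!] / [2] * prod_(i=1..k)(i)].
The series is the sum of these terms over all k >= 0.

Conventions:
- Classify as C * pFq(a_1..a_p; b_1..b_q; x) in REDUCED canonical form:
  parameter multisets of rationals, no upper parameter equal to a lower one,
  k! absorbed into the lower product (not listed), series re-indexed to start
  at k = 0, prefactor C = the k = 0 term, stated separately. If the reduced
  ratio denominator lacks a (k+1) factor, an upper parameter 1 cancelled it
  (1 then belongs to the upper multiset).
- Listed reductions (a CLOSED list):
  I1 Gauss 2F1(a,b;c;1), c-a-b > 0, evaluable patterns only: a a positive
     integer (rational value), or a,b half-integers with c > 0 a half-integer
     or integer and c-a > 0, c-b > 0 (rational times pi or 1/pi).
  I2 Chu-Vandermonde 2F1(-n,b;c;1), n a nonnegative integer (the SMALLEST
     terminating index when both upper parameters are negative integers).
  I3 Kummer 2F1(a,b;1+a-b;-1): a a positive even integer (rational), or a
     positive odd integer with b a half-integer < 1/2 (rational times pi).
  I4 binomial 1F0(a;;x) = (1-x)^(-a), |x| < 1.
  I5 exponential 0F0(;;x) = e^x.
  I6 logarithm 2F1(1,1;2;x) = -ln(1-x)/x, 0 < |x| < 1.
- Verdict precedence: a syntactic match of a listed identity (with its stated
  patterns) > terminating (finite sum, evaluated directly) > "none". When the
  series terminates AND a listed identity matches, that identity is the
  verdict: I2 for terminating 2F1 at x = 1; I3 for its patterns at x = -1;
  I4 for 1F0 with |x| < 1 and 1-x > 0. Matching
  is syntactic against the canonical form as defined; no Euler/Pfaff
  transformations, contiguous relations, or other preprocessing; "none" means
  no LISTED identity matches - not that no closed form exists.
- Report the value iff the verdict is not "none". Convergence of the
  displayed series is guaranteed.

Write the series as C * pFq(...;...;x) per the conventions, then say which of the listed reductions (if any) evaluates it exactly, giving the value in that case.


The tell: with t_0 = -1/5, the product of the first k integers (C = -1/5) is k!.
Ratio: r(k) = 4 * (k-6) (k+1) (k+6) / [(k+4/3) (k+3) (k+1)] - rational; roots negated = parameters, x = 4, C = -1/5.

Canonical form: C = -1/5 times 3F2 with upper {-6, 1, 6}, lower {4/3, 3}, x = 4. Verdict: terminating (-6 upstairs). 7 nonzero terms in all; added directly. Sum: -75448733/43225.


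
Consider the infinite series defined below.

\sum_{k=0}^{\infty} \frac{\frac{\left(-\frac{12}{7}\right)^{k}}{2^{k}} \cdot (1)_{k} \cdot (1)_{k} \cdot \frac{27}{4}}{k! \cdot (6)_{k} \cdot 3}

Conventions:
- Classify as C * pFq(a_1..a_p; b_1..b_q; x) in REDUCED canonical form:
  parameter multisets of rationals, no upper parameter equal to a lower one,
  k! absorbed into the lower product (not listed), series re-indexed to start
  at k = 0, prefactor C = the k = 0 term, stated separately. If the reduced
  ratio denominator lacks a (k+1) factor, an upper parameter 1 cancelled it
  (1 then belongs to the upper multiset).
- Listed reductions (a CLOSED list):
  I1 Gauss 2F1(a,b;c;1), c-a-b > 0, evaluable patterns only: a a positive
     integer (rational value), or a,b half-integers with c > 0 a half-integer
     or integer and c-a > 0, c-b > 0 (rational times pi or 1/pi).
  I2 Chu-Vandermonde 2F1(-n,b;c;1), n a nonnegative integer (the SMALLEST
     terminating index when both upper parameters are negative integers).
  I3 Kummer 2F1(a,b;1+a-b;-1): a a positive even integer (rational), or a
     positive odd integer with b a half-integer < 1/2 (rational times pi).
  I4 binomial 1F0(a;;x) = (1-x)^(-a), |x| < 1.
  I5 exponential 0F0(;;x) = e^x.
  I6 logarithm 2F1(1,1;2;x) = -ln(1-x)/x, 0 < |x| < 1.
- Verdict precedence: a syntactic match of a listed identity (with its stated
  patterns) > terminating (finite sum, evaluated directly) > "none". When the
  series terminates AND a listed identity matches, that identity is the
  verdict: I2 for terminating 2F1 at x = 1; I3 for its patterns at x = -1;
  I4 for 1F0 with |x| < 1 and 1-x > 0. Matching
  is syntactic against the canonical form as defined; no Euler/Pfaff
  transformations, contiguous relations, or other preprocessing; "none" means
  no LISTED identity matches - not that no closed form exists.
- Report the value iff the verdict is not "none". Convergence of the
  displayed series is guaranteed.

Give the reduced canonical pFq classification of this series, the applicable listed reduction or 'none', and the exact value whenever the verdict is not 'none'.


Classification (C = \frac{9}{4}): 2F1 with upper {1, 1}, lower {6}, argument x = -\frac{6}{7}. Verdict: none - this 2F1 at x = -\frac{6}{7} matches no listed pattern, and upper {1, 1} holds no stopper.

Key step: from the first term \frac{9}{4}: the constant factors (C = 9/4) combine into one prefactor.
Adjacent-term ratio: r(k) = -\frac{6}{7} * (k+1) (k+1) / [(k+6) (k+1)] ; factor over Q: parameters, x = -\frac{6}{7}, and C = \frac{9}{4}.


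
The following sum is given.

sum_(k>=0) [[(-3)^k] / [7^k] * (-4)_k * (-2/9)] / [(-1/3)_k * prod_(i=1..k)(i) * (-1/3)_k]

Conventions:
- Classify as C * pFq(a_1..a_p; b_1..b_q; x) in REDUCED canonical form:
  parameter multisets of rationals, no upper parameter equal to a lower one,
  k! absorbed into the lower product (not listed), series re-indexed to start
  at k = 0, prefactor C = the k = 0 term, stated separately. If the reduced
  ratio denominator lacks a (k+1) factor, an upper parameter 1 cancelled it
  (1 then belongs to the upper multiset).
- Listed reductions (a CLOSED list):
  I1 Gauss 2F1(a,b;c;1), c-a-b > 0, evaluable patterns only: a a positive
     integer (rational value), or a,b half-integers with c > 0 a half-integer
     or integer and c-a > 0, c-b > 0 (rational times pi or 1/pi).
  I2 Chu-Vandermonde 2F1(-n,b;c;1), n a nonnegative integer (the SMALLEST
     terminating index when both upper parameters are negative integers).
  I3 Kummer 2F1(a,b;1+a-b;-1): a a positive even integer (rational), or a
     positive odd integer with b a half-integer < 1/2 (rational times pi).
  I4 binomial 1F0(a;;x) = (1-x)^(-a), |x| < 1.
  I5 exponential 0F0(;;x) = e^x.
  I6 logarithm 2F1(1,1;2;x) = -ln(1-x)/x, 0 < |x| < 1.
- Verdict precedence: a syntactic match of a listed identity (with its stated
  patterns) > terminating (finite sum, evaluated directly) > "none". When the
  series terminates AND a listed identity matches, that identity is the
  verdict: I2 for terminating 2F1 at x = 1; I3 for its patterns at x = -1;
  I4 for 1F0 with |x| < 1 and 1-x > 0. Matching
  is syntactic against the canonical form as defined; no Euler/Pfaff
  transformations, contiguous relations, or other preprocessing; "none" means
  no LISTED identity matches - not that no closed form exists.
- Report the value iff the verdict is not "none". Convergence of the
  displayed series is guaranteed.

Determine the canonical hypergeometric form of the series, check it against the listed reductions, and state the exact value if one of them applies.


At argument -3/7: a 1F2 with upper {-4}, lower {-1/3, -1/3}, scaled by C = -2/9. Verdict: terminating - upper parameter -4 makes this a finite sum (last index 4), evaluated exactly. Exact value: -631172977/69148800.

The tell: from the first term -2/9: the two geometric factors (prefactor -2/9) combine into one argument.
Consecutive-term ratio: r(k) = (-3/7) * (k-4) / [(k-1/3) (k-1/3) (k+1)] - rational in k, leading ratio (-3/7); with t_0 = -2/9, classification follows.


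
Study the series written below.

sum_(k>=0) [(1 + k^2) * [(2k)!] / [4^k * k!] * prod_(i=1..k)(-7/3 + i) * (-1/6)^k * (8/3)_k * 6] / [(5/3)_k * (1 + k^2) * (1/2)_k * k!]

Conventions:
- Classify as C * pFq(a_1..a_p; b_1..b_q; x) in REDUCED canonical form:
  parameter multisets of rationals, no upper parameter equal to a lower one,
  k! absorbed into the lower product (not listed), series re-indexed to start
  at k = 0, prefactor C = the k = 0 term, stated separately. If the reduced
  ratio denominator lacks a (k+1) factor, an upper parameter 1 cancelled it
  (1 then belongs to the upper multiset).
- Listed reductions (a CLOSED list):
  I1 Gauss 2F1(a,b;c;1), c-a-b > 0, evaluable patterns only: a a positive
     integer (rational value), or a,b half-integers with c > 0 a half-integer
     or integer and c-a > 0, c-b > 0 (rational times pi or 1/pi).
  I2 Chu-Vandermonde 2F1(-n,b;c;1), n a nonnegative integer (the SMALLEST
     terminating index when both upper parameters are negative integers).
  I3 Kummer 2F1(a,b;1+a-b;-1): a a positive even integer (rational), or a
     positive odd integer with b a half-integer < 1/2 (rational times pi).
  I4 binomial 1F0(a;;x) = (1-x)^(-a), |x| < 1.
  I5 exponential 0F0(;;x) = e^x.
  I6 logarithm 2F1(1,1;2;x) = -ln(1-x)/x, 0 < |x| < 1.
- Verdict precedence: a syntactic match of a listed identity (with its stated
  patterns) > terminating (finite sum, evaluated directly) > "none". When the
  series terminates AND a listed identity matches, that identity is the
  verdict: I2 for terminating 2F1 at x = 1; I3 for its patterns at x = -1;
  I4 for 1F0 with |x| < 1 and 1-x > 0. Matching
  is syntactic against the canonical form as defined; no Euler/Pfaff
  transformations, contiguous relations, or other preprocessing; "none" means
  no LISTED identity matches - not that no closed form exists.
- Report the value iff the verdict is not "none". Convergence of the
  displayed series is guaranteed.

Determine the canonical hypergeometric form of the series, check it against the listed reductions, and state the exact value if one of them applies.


x = -1/6 here; the reduced form reads 2F1, upper {-4/3, 8/3}, lower {5/3}, C = 6. Verdict: none here - no I1-I6 shape fits x = -1/6 with lower {5/3}.

Structural cue: from the first term 6: the running product (prefactor 6) telescopes to a rising factorial.
Step ratio: r(k) = (-1/6) * (k-4/3) (k+8/3) / [(k+5/3) (k+1)] ; factor over Q: parameters, x = (-1/6), and C = 6.


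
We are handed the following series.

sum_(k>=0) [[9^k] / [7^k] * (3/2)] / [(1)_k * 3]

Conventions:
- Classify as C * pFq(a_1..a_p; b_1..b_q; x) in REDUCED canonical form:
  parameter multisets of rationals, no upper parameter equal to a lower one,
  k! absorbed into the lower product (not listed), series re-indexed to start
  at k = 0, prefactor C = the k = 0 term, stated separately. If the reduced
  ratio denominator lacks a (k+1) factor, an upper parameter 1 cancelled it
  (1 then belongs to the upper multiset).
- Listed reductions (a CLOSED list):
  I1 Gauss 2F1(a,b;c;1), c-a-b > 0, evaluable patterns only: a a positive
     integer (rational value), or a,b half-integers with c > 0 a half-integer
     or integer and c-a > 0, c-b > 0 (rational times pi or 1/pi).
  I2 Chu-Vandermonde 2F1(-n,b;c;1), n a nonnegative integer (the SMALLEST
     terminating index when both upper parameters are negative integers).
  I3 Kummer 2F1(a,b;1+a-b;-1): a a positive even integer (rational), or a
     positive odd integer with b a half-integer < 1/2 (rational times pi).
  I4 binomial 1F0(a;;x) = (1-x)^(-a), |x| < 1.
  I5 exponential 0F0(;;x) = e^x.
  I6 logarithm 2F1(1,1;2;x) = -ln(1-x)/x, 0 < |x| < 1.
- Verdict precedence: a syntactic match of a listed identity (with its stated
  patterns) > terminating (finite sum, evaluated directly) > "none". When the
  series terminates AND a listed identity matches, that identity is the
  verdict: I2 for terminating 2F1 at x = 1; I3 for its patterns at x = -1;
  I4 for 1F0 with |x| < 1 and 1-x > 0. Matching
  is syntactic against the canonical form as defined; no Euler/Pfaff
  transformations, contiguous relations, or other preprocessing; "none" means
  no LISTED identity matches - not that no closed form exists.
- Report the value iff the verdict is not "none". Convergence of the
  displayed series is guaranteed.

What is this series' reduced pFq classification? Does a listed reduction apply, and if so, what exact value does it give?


At argument 9/7: a 0F0 with upper {-}, lower {-}, scaled by C = 1/2. Verdict at x = 9/7: the I5 exponential reduction matches (the 0F0 exponential series at x = 9/7). Exact value: (1/2) * e^(9/7).

The tell: t_0 = 1/2 here, and the constant factors (C = 1/2) combine into one prefactor.
Step ratio: r(k) = (9/7) * 1 / [(k+1)] - rational in k, leading ratio (9/7); with t_0 = 1/2, classification follows.


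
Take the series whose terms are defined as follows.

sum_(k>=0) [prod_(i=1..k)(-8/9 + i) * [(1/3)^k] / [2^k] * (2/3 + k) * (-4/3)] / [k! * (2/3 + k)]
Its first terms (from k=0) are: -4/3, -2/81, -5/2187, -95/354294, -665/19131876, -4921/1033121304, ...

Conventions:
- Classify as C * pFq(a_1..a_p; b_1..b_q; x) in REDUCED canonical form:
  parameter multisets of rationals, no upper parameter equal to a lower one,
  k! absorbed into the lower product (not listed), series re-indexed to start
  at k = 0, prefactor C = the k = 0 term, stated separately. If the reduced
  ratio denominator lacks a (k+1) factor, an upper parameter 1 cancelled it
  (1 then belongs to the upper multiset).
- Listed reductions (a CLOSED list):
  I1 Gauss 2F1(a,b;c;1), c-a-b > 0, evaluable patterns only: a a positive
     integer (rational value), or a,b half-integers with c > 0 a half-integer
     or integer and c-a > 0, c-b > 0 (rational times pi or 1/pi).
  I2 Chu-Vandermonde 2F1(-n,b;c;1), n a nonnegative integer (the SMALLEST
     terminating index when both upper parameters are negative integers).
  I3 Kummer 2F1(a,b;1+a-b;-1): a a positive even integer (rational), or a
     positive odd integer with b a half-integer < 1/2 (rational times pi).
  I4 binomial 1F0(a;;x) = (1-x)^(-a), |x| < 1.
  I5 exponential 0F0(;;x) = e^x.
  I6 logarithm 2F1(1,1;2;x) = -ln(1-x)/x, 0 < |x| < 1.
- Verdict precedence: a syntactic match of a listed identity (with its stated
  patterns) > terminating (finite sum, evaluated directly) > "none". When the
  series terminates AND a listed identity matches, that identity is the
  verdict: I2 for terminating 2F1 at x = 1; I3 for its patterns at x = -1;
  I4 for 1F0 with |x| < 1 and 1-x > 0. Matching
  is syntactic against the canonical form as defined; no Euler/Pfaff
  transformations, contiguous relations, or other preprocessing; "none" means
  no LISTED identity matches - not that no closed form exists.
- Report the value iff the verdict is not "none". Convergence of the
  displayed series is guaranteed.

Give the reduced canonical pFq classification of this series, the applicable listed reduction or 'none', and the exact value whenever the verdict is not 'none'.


x = 1/6 here; the reduced form reads 1F0, upper {1/9}, lower {-}, C = -4/3. Verdict at x = 1/6: the binomial series (I4) matches (the 1F0 binomial series: exponent -1/9, x = 1/6). Exact value: (-4/3) * (5/6)^(-1/9).

The tell: t_0 being -4/3, the running product (C = -4/3, x = 1/6) telescopes to a rising factorial.
Term ratio: r(k) = (1/6) * (k+1/9) / [(k+1)] - rational in k. x = (1/6); t_0 = -4/3; negate the roots.
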